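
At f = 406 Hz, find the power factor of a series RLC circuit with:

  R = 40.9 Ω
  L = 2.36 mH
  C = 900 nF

Step 1 — Angular frequency: ω = 2π·f = 2π·406 = 2551 rad/s.
Step 2 — Component impedances:
  R: Z = R = 40.9 Ω
  L: Z = jωL = j·2551·0.00236 = 0 + j6.02 Ω
  C: Z = 1/(jωC) = -j/(ω·C) = 0 - j435.6 Ω
Step 3 — Series combination: Z_total = R + L + C = 40.9 - j429.5 Ω = 431.5∠-84.6° Ω.
Step 4 — Power factor: PF = cos(φ) = Re(Z)/|Z| = 40.9/431.5 = 0.09479.
Step 5 — Type: Im(Z) = -429.5 ⇒ leading (phase φ = -84.6°).

PF = 0.09479 (leading, φ = -84.6°)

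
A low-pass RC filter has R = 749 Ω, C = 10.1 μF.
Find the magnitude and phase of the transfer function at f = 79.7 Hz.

Step 1 — Angular frequency: ω = 2π·79.7 = 500.8 rad/s.
Step 2 — Transfer function: H(jω) = 1/(1 + jωRC).
Step 3 — Denominator: 1 + jωRC = 1 + j·500.8·749·1.01e-05 = 1 + j3.788.
Step 4 — H = 0.06514 - j0.2468.
Step 5 — Magnitude: |H| = 0.2552 (-11.9 dB); phase: φ = -75.2°.

|H| = 0.2552 (-11.9 dB), φ = -75.2°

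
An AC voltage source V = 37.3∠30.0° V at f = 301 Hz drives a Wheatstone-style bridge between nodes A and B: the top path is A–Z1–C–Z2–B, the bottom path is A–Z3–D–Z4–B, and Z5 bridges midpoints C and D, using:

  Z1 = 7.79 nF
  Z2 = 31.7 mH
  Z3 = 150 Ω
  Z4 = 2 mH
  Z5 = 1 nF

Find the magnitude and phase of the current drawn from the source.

Step 1 — Angular frequency: ω = 2π·f = 2π·301 = 1891 rad/s.
Step 2 — Component impedances:
  Z1: Z = 1/(jωC) = -j/(ω·C) = 0 - j6.788e+04 Ω
  Z2: Z = jωL = j·1891·0.0317 = 0 + j59.95 Ω
  Z3: Z = R = 150 Ω
  Z4: Z = jωL = j·1891·0.002 = 0 + j3.782 Ω
  Z5: Z = 1/(jωC) = -j/(ω·C) = 0 - j5.288e+05 Ω
Step 3 — Bridge requires nodal analysis (the Z5 bridge couples midpoints C and D, so the two paths cannot be reduced to a simple series/parallel combination). Setting node B to ground and injecting 1 A at node A, the 3-node admittance system at A, C, D solves to V_A = Z_AB = 150 + j3.451 Ω = 150.1∠1.3° Ω.
Step 4 — Source phasor: V = 37.3∠30.0° V = 32.3 + j18.65 V.
Step 5 — Ohm's law: I = V / Z_total = (32.3 + j18.65) / (150 + j3.451) = 0.2181 + j0.1193 A.
Step 6 — Convert to polar: |I| = 0.2486 A, ∠I = 28.7°.

I = 0.2486∠28.7° A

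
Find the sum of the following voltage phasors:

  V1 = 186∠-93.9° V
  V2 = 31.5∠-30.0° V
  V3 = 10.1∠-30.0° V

Step 1 — Convert each phasor to rectangular form:
  V1 = 186·(cos(-93.9°) + j·sin(-93.9°)) = -12.65 - j185.6 V
  V2 = 31.5·(cos(-30.0°) + j·sin(-30.0°)) = 27.28 - j15.75 V
  V3 = 10.1·(cos(-30.0°) + j·sin(-30.0°)) = 8.747 - j5.05 V
Step 2 — Sum components: V_total = 23.38 - j206.4 V.
Step 3 — Convert to polar: |V_total| = 207.7 V, ∠V_total = -83.5°.

V_total = 207.7∠-83.5° V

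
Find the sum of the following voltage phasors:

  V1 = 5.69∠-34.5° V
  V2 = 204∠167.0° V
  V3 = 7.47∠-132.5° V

Step 1 — Convert each phasor to rectangular form:
  V1 = 5.69·(cos(-34.5°) + j·sin(-34.5°)) = 4.689 - j3.223 V
  V2 = 204·(cos(167.0°) + j·sin(167.0°)) = -198.8 + j45.89 V
  V3 = 7.47·(cos(-132.5°) + j·sin(-132.5°)) = -5.047 - j5.507 V
Step 2 — Sum components: V_total = -199.1 + j37.16 V.
Step 3 — Convert to polar: |V_total| = 202.6 V, ∠V_total = 169.4°.

V_total = 202.6∠169.4° V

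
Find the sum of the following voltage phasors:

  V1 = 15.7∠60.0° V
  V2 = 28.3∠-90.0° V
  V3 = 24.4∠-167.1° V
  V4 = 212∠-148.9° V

Step 1 — Convert each phasor to rectangular form:
  V1 = 15.7·(cos(60.0°) + j·sin(60.0°)) = 7.85 + j13.6 V
  V2 = 28.3·(cos(-90.0°) + j·sin(-90.0°)) = 0 - j28.3 V
  V3 = 24.4·(cos(-167.1°) + j·sin(-167.1°)) = -23.78 - j5.447 V
  V4 = 212·(cos(-148.9°) + j·sin(-148.9°)) = -181.5 - j109.5 V
Step 2 — Sum components: V_total = -197.5 - j129.7 V.
Step 3 — Convert to polar: |V_total| = 236.2 V, ∠V_total = -146.7°.

V_total = 236.2∠-146.7° V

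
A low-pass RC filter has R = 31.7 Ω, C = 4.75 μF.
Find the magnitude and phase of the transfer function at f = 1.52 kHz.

Step 1 — Angular frequency: ω = 2π·1520 = 9550 rad/s.
Step 2 — Transfer function: H(jω) = 1/(1 + jωRC).
Step 3 — Denominator: 1 + jωRC = 1 + j·9550·31.7·4.75e-06 = 1 + j1.438.
Step 4 — H = 0.3259 - j0.4687.
Step 5 — Magnitude: |H| = 0.5709 (-4.9 dB); phase: φ = -55.2°.

|H| = 0.5709 (-4.9 dB), φ = -55.2°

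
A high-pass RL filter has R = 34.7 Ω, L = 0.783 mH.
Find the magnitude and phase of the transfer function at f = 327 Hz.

Step 1 — Angular frequency: ω = 2π·327 = 2055 rad/s.
Step 2 — Transfer function: H(jω) = jωL/(R + jωL).
Step 3 — Numerator jωL = j·1.609; denominator R + jωL = 34.7 + j1.609.
Step 4 — H = 0.002145 + j0.04626.
Step 5 — Magnitude: |H| = 0.04631 (-26.7 dB); phase: φ = 87.3°.

|H| = 0.04631 (-26.7 dB), φ = 87.3°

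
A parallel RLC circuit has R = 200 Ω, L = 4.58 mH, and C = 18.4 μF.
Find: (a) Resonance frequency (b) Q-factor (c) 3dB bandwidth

Step 1 — Resonance: ω₀ = 1/√(LC) = 1/√(0.00458·1.84e-05) = 3445 rad/s.
Step 2 — f₀ = ω₀/(2π) = 548.2 Hz.
Step 3 — Parallel Q: Q = R/(ω₀L) = 200/(3445·0.00458) = 12.68.
Step 4 — Bandwidth: Δω = ω₀/Q = 271.7 rad/s; BW = Δω/(2π) = 43.25 Hz.

(a) f₀ = 548.2 Hz  (b) Q = 12.68  (c) BW = 43.25 Hz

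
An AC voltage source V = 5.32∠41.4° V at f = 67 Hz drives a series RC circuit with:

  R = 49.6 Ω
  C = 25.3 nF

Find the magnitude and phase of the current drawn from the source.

Step 1 — Angular frequency: ω = 2π·f = 2π·67 = 421 rad/s.
Step 2 — Component impedances:
  R: Z = R = 49.6 Ω
  C: Z = 1/(jωC) = -j/(ω·C) = 0 - j9.389e+04 Ω
Step 3 — Series combination: Z_total = R + C = 49.6 - j9.389e+04 Ω = 9.389e+04∠-90.0° Ω.
Step 4 — Source phasor: V = 5.32∠41.4° V = 3.991 + j3.518 V.
Step 5 — Ohm's law: I = V / Z_total = (3.991 + j3.518) / (49.6 - j9.389e+04) = -3.745e-05 + j4.252e-05 A.
Step 6 — Convert to polar: |I| = 5.666e-05 A, ∠I = 131.4°.

I = 5.666e-05∠131.4° A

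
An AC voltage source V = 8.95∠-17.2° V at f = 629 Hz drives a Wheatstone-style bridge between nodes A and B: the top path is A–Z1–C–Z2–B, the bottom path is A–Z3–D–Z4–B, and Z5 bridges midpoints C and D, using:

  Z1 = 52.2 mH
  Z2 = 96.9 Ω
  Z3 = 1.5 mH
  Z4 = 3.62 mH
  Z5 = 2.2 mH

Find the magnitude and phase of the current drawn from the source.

Step 1 — Angular frequency: ω = 2π·f = 2π·629 = 3952 rad/s.
Step 2 — Component impedances:
  Z1: Z = jωL = j·3952·0.0522 = 0 + j206.3 Ω
  Z2: Z = R = 96.9 Ω
  Z3: Z = jωL = j·3952·0.0015 = 0 + j5.928 Ω
  Z4: Z = jωL = j·3952·0.00362 = 0 + j14.31 Ω
  Z5: Z = jωL = j·3952·0.0022 = 0 + j8.695 Ω
Step 3 — Bridge requires nodal analysis (the Z5 bridge couples midpoints C and D, so the two paths cannot be reduced to a simple series/parallel combination). Setting node B to ground and injecting 1 A at node A, the 3-node admittance system at A, C, D solves to V_A = Z_AB = 2.069 + j19.59 Ω = 19.7∠84.0° Ω.
Step 4 — Source phasor: V = 8.95∠-17.2° V = 8.55 - j2.647 V.
Step 5 — Ohm's law: I = V / Z_total = (8.55 - j2.647) / (2.069 + j19.59) = -0.08803 - j0.4457 A.
Step 6 — Convert to polar: |I| = 0.4543 A, ∠I = -101.2°.

I = 0.4543∠-101.2° A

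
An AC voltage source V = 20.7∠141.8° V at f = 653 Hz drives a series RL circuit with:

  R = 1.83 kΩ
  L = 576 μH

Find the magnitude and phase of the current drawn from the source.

Step 1 — Angular frequency: ω = 2π·f = 2π·653 = 4103 rad/s.
Step 2 — Component impedances:
  R: Z = R = 1830 Ω
  L: Z = jωL = j·4103·0.000576 = 0 + j2.363 Ω
Step 3 — Series combination: Z_total = R + L = 1830 + j2.363 Ω = 1830∠0.1° Ω.
Step 4 — Source phasor: V = 20.7∠141.8° V = -16.27 + j12.8 V.
Step 5 — Ohm's law: I = V / Z_total = (-16.27 + j12.8) / (1830 + j2.363) = -0.00888 + j0.007007 A.
Step 6 — Convert to polar: |I| = 0.01131 A, ∠I = 141.7°.

I = 0.01131∠141.7° A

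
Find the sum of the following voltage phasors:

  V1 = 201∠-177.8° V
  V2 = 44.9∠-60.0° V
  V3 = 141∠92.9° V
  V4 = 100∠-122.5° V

Step 1 — Convert each phasor to rectangular form:
  V1 = 201·(cos(-177.8°) + j·sin(-177.8°)) = -200.9 - j7.716 V
  V2 = 44.9·(cos(-60.0°) + j·sin(-60.0°)) = 22.45 - j38.88 V
  V3 = 141·(cos(92.9°) + j·sin(92.9°)) = -7.134 + j140.8 V
  V4 = 100·(cos(-122.5°) + j·sin(-122.5°)) = -53.73 - j84.34 V
Step 2 — Sum components: V_total = -239.3 + j9.88 V.
Step 3 — Convert to polar: |V_total| = 239.5 V, ∠V_total = 177.6°.

V_total = 239.5∠177.6° V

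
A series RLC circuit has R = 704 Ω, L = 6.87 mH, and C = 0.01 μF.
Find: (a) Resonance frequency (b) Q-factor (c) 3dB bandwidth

Step 1 — Resonance condition Im(Z)=0 gives ω₀ = 1/√(LC).
Step 2 — ω₀ = 1/√(0.00687·1e-08) = 1.206e+05 rad/s.
Step 3 — f₀ = ω₀/(2π) = 1.92e+04 Hz.
Step 4 — Series Q: Q = ω₀L/R = 1.206e+05·0.00687/704 = 1.177.
Step 5 — 3dB bandwidth: Δω = ω₀/Q = 1.025e+05 rad/s; BW = Δω/(2π) = 1.631e+04 Hz.

(a) f₀ = 1.92e+04 Hz  (b) Q = 1.177  (c) BW = 1.631e+04 Hz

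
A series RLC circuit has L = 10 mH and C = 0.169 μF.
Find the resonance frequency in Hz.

Step 1 — Resonance condition Im(Z)=0 gives ω₀ = 1/√(LC).
Step 2 — ω₀ = 1/√(0.01·1.69e-07) = 2.433e+04 rad/s.
Step 3 — f₀ = ω₀/(2π) = 3871 Hz.

f₀ = 3871 Hz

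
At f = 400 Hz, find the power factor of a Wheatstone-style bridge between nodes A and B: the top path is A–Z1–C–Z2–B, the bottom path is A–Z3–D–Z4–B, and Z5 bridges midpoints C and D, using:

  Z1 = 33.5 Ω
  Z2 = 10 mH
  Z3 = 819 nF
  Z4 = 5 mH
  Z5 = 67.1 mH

Step 1 — Angular frequency: ω = 2π·f = 2π·400 = 2513 rad/s.
Step 2 — Component impedances:
  Z1: Z = R = 33.5 Ω
  Z2: Z = jωL = j·2513·0.01 = 0 + j25.13 Ω
  Z3: Z = 1/(jωC) = -j/(ω·C) = 0 - j485.8 Ω
  Z4: Z = jωL = j·2513·0.005 = 0 + j12.57 Ω
  Z5: Z = jωL = j·2513·0.0671 = 0 + j168.6 Ω
Step 3 — Bridge requires nodal analysis (the Z5 bridge couples midpoints C and D, so the two paths cannot be reduced to a simple series/parallel combination). Setting node B to ground and injecting 1 A at node A, the 3-node admittance system at A, C, D solves to V_A = Z_AB = 36.4 + j20.32 Ω = 41.68∠29.2° Ω.
Step 4 — Power factor: PF = cos(φ) = Re(Z)/|Z| = 36.3956/41.6835 = 0.8731.
Step 5 — Type: Im(Z) = 20.32 ⇒ lagging (phase φ = 29.2°).

PF = 0.8731 (lagging, φ = 29.2°)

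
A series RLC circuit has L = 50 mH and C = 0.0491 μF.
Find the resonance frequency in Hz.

Step 1 — Resonance condition Im(Z)=0 gives ω₀ = 1/√(LC).
Step 2 — ω₀ = 1/√(0.05·4.91e-08) = 2.018e+04 rad/s.
Step 3 — f₀ = ω₀/(2π) = 3212 Hz.

f₀ = 3212 Hz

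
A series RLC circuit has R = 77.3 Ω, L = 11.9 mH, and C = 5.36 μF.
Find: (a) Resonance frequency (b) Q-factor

Step 1 — Resonance condition Im(Z)=0 gives ω₀ = 1/√(LC).
Step 2 — ω₀ = 1/√(0.0119·5.36e-06) = 3960 rad/s.
Step 3 — f₀ = ω₀/(2π) = 630.2 Hz.
Step 4 — Series Q: Q = ω₀L/R = 3960·0.0119/77.3 = 0.6096.

(a) f₀ = 630.2 Hz  (b) Q = 0.6096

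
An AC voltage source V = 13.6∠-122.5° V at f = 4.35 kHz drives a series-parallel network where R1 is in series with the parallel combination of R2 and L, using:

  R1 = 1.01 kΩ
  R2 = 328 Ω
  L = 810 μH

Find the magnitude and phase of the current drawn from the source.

Step 1 — Angular frequency: ω = 2π·f = 2π·4350 = 2.733e+04 rad/s.
Step 2 — Component impedances:
  R1: Z = R = 1010 Ω
  R2: Z = R = 328 Ω
  L: Z = jωL = j·2.733e+04·0.00081 = 0 + j22.14 Ω
Step 3 — Parallel branch: R2 || L = 1/(1/R2 + 1/L) = 1.488 + j22.04 Ω.
Step 4 — Series with R1: Z_total = R1 + (R2 || L) = 1011 + j22.04 Ω = 1012∠1.2° Ω.
Step 5 — Source phasor: V = 13.6∠-122.5° V = -7.307 - j11.47 V.
Step 6 — Ohm's law: I = V / Z_total = (-7.307 - j11.47) / (1011 + j22.04) = -0.007468 - j0.01118 A.
Step 7 — Convert to polar: |I| = 0.01344 A, ∠I = -123.7°.

I = 0.01344∠-123.7° A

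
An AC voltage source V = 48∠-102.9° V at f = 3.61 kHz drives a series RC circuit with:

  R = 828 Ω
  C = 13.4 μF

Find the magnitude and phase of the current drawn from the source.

Step 1 — Angular frequency: ω = 2π·f = 2π·3610 = 2.268e+04 rad/s.
Step 2 — Component impedances:
  R: Z = R = 828 Ω
  C: Z = 1/(jωC) = -j/(ω·C) = 0 - j3.29 Ω
Step 3 — Series combination: Z_total = R + C = 828 - j3.29 Ω = 828∠-0.2° Ω.
Step 4 — Source phasor: V = 48∠-102.9° V = -10.72 - j46.79 V.
Step 5 — Ohm's law: I = V / Z_total = (-10.72 - j46.79) / (828 - j3.29) = -0.01272 - j0.05656 A.
Step 6 — Convert to polar: |I| = 0.05797 A, ∠I = -102.7°.

I = 0.05797∠-102.7° A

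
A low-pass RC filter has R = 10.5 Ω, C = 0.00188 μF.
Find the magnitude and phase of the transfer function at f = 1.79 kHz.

Step 1 — Angular frequency: ω = 2π·1790 = 1.125e+04 rad/s.
Step 2 — Transfer function: H(jω) = 1/(1 + jωRC).
Step 3 — Denominator: 1 + jωRC = 1 + j·1.125e+04·10.5·1.88e-09 = 1 + j0.000222.
Step 4 — H = 1 - j0.000222.
Step 5 — Magnitude: |H| = 1 (-0.0 dB); phase: φ = -0.0°.

|H| = 1 (-0.0 dB), φ = -0.0°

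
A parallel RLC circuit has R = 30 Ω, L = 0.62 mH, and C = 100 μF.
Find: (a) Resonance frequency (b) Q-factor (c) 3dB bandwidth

Step 1 — Resonance: ω₀ = 1/√(LC) = 1/√(0.00062·0.0001) = 4016 rad/s.
Step 2 — f₀ = ω₀/(2π) = 639.2 Hz.
Step 3 — Parallel Q: Q = R/(ω₀L) = 30/(4016·0.00062) = 12.05.
Step 4 — Bandwidth: Δω = ω₀/Q = 333.3 rad/s; BW = Δω/(2π) = 53.05 Hz.

(a) f₀ = 639.2 Hz  (b) Q = 12.05  (c) BW = 53.05 Hz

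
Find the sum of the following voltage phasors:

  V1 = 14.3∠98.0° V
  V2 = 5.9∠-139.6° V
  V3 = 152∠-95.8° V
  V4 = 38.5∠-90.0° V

Step 1 — Convert each phasor to rectangular form:
  V1 = 14.3·(cos(98.0°) + j·sin(98.0°)) = -1.99 + j14.16 V
  V2 = 5.9·(cos(-139.6°) + j·sin(-139.6°)) = -4.493 - j3.824 V
  V3 = 152·(cos(-95.8°) + j·sin(-95.8°)) = -15.36 - j151.2 V
  V4 = 38.5·(cos(-90.0°) + j·sin(-90.0°)) = 0 - j38.5 V
Step 2 — Sum components: V_total = -21.84 - j179.4 V.
Step 3 — Convert to polar: |V_total| = 180.7 V, ∠V_total = -96.9°.

V_total = 180.7∠-96.9° V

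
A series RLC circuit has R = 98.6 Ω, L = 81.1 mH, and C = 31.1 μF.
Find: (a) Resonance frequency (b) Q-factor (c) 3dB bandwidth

Step 1 — Resonance: ω₀ = 1/√(LC) = 1/√(0.0811·3.11e-05) = 629.7 rad/s.
Step 2 — f₀ = ω₀/(2π) = 100.2 Hz.
Step 3 — Series Q: Q = ω₀L/R = 629.7·0.0811/98.6 = 0.5179.
Step 4 — Bandwidth: Δω = ω₀/Q = 1216 rad/s; BW = Δω/(2π) = 193.5 Hz.

(a) f₀ = 100.2 Hz  (b) Q = 0.5179  (c) BW = 193.5 Hz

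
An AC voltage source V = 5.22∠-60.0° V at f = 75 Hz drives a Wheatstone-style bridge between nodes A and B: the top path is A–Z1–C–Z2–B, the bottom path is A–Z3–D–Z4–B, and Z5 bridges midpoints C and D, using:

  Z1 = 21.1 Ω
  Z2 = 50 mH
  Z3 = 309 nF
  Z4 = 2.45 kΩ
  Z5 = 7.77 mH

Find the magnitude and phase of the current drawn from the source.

Step 1 — Angular frequency: ω = 2π·f = 2π·75 = 471.2 rad/s.
Step 2 — Component impedances:
  Z1: Z = R = 21.1 Ω
  Z2: Z = jωL = j·471.2·0.05 = 0 + j23.56 Ω
  Z3: Z = 1/(jωC) = -j/(ω·C) = 0 - j6868 Ω
  Z4: Z = R = 2450 Ω
  Z5: Z = jωL = j·471.2·0.00777 = 0 + j3.662 Ω
Step 3 — Bridge requires nodal analysis (the Z5 bridge couples midpoints C and D, so the two paths cannot be reduced to a simple series/parallel combination). Setting node B to ground and injecting 1 A at node A, the 3-node admittance system at A, C, D solves to V_A = Z_AB = 21.33 + j23.49 Ω = 31.73∠47.8° Ω.
Step 4 — Source phasor: V = 5.22∠-60.0° V = 2.61 - j4.521 V.
Step 5 — Ohm's law: I = V / Z_total = (2.61 - j4.521) / (21.33 + j23.49) = -0.05021 - j0.1567 A.
Step 6 — Convert to polar: |I| = 0.1645 A, ∠I = -107.8°.

I = 0.1645∠-107.8° A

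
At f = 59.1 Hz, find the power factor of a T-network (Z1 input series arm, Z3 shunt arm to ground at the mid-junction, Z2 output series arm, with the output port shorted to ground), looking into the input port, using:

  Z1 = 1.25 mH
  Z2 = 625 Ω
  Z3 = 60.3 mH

Step 1 — Angular frequency: ω = 2π·f = 2π·59.1 = 371.3 rad/s.
Step 2 — Component impedances:
  Z1: Z = jωL = j·371.3·0.00125 = 0 + j0.4642 Ω
  Z2: Z = R = 625 Ω
  Z3: Z = jωL = j·371.3·0.0603 = 0 + j22.39 Ω
Step 3 — With the output port shorted to ground, the output series arm Z2 runs from the junction to ground; the shunt arm Z3 also runs from the junction to ground. They appear in parallel: Z3 || Z2 = 0.8012 + j22.36 Ω.
Step 4 — Series with input arm Z1: Z_in = Z1 + (Z3 || Z2) = 0.8012 + j22.83 Ω = 22.84∠88.0° Ω.
Step 5 — Power factor: PF = cos(φ) = Re(Z)/|Z| = 0.8012/22.84 = 0.03508.
Step 6 — Type: Im(Z) = 22.83 ⇒ lagging (phase φ = 88.0°).

PF = 0.03508 (lagging, φ = 88.0°)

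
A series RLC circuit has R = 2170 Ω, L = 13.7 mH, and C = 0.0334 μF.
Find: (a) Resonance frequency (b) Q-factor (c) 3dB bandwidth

Step 1 — Resonance: ω₀ = 1/√(LC) = 1/√(0.0137·3.34e-08) = 4.675e+04 rad/s.
Step 2 — f₀ = ω₀/(2π) = 7440 Hz.
Step 3 — Series Q: Q = ω₀L/R = 4.675e+04·0.0137/2170 = 0.2951.
Step 4 — Bandwidth: Δω = ω₀/Q = 1.584e+05 rad/s; BW = Δω/(2π) = 2.521e+04 Hz.

(a) f₀ = 7440 Hz  (b) Q = 0.2951  (c) BW = 2.521e+04 Hz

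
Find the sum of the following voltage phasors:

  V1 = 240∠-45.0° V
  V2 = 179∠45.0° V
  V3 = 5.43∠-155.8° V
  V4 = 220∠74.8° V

Step 1 — Convert each phasor to rectangular form:
  V1 = 240·(cos(-45.0°) + j·sin(-45.0°)) = 169.7 - j169.7 V
  V2 = 179·(cos(45.0°) + j·sin(45.0°)) = 126.6 + j126.6 V
  V3 = 5.43·(cos(-155.8°) + j·sin(-155.8°)) = -4.953 - j2.226 V
  V4 = 220·(cos(74.8°) + j·sin(74.8°)) = 57.68 + j212.3 V
Step 2 — Sum components: V_total = 349 + j166.9 V.
Step 3 — Convert to polar: |V_total| = 386.9 V, ∠V_total = 25.6°.

V_total = 386.9∠25.6° V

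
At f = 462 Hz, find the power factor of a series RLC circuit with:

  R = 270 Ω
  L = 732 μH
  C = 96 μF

Step 1 — Angular frequency: ω = 2π·f = 2π·462 = 2903 rad/s.
Step 2 — Component impedances:
  R: Z = R = 270 Ω
  L: Z = jωL = j·2903·0.000732 = 0 + j2.125 Ω
  C: Z = 1/(jωC) = -j/(ω·C) = 0 - j3.588 Ω
Step 3 — Series combination: Z_total = R + L + C = 270 - j1.464 Ω = 270∠-0.3° Ω.
Step 4 — Power factor: PF = cos(φ) = Re(Z)/|Z| = 270/270 = 1.
Step 5 — Type: Im(Z) = -1.464 ⇒ leading (phase φ = -0.3°).

PF = 1 (leading, φ = -0.3°)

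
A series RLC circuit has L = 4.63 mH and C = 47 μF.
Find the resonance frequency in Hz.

Step 1 — Resonance condition Im(Z)=0 gives ω₀ = 1/√(LC).
Step 2 — ω₀ = 1/√(0.00463·4.7e-05) = 2144 rad/s.
Step 3 — f₀ = ω₀/(2π) = 341.2 Hz.

f₀ = 341.2 Hz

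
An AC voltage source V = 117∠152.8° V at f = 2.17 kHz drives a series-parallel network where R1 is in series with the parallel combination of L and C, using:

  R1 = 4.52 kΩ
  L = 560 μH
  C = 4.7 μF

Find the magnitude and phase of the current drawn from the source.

Step 1 — Angular frequency: ω = 2π·f = 2π·2170 = 1.363e+04 rad/s.
Step 2 — Component impedances:
  R1: Z = R = 4520 Ω
  L: Z = jωL = j·1.363e+04·0.00056 = 0 + j7.635 Ω
  C: Z = 1/(jωC) = -j/(ω·C) = 0 - j15.6 Ω
Step 3 — Parallel branch: L || C = 1/(1/L + 1/C) = 0 + j14.95 Ω.
Step 4 — Series with R1: Z_total = R1 + (L || C) = 4520 + j14.95 Ω = 4520∠0.2° Ω.
Step 5 — Source phasor: V = 117∠152.8° V = -104.1 + j53.48 V.
Step 6 — Ohm's law: I = V / Z_total = (-104.1 + j53.48) / (4520 + j14.95) = -0.02298 + j0.01191 A.
Step 7 — Convert to polar: |I| = 0.02588 A, ∠I = 152.6°.

I = 0.02588∠152.6° A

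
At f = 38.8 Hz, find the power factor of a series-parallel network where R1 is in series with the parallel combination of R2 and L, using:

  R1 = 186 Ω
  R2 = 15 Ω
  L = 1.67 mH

Step 1 — Angular frequency: ω = 2π·f = 2π·38.8 = 243.8 rad/s.
Step 2 — Component impedances:
  R1: Z = R = 186 Ω
  R2: Z = R = 15 Ω
  L: Z = jωL = j·243.8·0.00167 = 0 + j0.4071 Ω
Step 3 — Parallel branch: R2 || L = 1/(1/R2 + 1/L) = 0.01104 + j0.4068 Ω.
Step 4 — Series with R1: Z_total = R1 + (R2 || L) = 186 + j0.4068 Ω = 186∠0.1° Ω.
Step 5 — Power factor: PF = cos(φ) = Re(Z)/|Z| = 186/186 = 1.
Step 6 — Type: Im(Z) = 0.4068 ⇒ lagging (phase φ = 0.1°).

PF = 1 (lagging, φ = 0.1°)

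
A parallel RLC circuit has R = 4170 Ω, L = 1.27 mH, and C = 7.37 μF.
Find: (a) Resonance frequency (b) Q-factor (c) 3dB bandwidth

Step 1 — Resonance: ω₀ = 1/√(LC) = 1/√(0.00127·7.37e-06) = 1.034e+04 rad/s.
Step 2 — f₀ = ω₀/(2π) = 1645 Hz.
Step 3 — Parallel Q: Q = R/(ω₀L) = 4170/(1.034e+04·0.00127) = 317.7.
Step 4 — Bandwidth: Δω = ω₀/Q = 32.54 rad/s; BW = Δω/(2π) = 5.179 Hz.

(a) f₀ = 1645 Hz  (b) Q = 317.7  (c) BW = 5.179 Hz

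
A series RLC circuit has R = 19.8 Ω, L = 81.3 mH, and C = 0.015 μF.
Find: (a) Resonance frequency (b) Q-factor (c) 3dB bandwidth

Step 1 — Resonance condition Im(Z)=0 gives ω₀ = 1/√(LC).
Step 2 — ω₀ = 1/√(0.0813·1.5e-08) = 2.864e+04 rad/s.
Step 3 — f₀ = ω₀/(2π) = 4558 Hz.
Step 4 — Series Q: Q = ω₀L/R = 2.864e+04·0.0813/19.8 = 117.6.
Step 5 — 3dB bandwidth: Δω = ω₀/Q = 243.5 rad/s; BW = Δω/(2π) = 38.76 Hz.

(a) f₀ = 4558 Hz  (b) Q = 117.6  (c) BW = 38.76 Hz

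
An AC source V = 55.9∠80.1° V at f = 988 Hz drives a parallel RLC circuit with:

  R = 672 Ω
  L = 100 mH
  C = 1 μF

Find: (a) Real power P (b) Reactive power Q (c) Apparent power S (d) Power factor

Step 1 — Angular frequency: ω = 2π·f = 2π·988 = 6208 rad/s.
Step 2 — Component impedances:
  R: Z = R = 672 Ω
  L: Z = jωL = j·6208·0.1 = 0 + j620.8 Ω
  C: Z = 1/(jωC) = -j/(ω·C) = 0 - j161.1 Ω
Step 3 — Parallel combination: 1/Z_total = 1/R + 1/L + 1/C; Z_total = 63.74 - j196.9 Ω = 207∠-72.1° Ω.
Step 4 — Source phasor: V = 55.9∠80.1° V = 9.611 + j55.07 V.
Step 5 — Current: I = V / Z = -0.2388 + j0.1261 A = 0.2701∠152.2° A.
Step 6 — Complex power: S = V·I* = 4.65 - j14.36 VA.
Step 7 — Real power: P = Re(S) = 4.65 W.
Step 8 — Reactive power: Q = Im(S) = -14.36 VAR.
Step 9 — Apparent power: |S| = 15.1 VA.
Step 10 — Power factor: PF = P/|S| = 0.308 (leading).

(a) P = 4.65 W  (b) Q = -14.36 VAR  (c) S = 15.1 VA  (d) PF = 0.308 (leading)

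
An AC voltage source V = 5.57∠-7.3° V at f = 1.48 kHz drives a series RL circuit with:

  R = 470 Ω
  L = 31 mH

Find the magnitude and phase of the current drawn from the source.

Step 1 — Angular frequency: ω = 2π·f = 2π·1480 = 9299 rad/s.
Step 2 — Component impedances:
  R: Z = R = 470 Ω
  L: Z = jωL = j·9299·0.031 = 0 + j288.3 Ω
Step 3 — Series combination: Z_total = R + L = 470 + j288.3 Ω = 551.4∠31.5° Ω.
Step 4 — Source phasor: V = 5.57∠-7.3° V = 5.525 - j0.7077 V.
Step 5 — Ohm's law: I = V / Z_total = (5.525 - j0.7077) / (470 + j288.3) = 0.007871 - j0.006333 A.
Step 6 — Convert to polar: |I| = 0.0101 A, ∠I = -38.8°.

I = 0.0101∠-38.8° A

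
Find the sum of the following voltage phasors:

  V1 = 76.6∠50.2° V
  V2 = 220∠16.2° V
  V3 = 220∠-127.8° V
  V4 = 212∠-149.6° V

Step 1 — Convert each phasor to rectangular form:
  V1 = 76.6·(cos(50.2°) + j·sin(50.2°)) = 49.03 + j58.85 V
  V2 = 220·(cos(16.2°) + j·sin(16.2°)) = 211.3 + j61.38 V
  V3 = 220·(cos(-127.8°) + j·sin(-127.8°)) = -134.8 - j173.8 V
  V4 = 212·(cos(-149.6°) + j·sin(-149.6°)) = -182.9 - j107.3 V
Step 2 — Sum components: V_total = -57.4 - j160.9 V.
Step 3 — Convert to polar: |V_total| = 170.8 V, ∠V_total = -109.6°.

V_total = 170.8∠-109.6° V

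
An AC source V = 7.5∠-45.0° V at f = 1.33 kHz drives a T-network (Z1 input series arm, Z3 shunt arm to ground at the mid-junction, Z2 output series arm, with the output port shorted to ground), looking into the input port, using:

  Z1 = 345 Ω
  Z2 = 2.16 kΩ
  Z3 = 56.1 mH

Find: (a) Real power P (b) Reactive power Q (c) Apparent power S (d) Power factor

Step 1 — Angular frequency: ω = 2π·f = 2π·1330 = 8357 rad/s.
Step 2 — Component impedances:
  Z1: Z = R = 345 Ω
  Z2: Z = R = 2160 Ω
  Z3: Z = jωL = j·8357·0.0561 = 0 + j468.8 Ω
Step 3 — With the output port shorted to ground, the output series arm Z2 runs from the junction to ground; the shunt arm Z3 also runs from the junction to ground. They appear in parallel: Z3 || Z2 = 97.17 + j447.7 Ω.
Step 4 — Series with input arm Z1: Z_in = Z1 + (Z3 || Z2) = 442.2 + j447.7 Ω = 629.3∠45.4° Ω.
Step 5 — Source phasor: V = 7.5∠-45.0° V = 5.303 - j5.303 V.
Step 6 — Current: I = V / Z = -7.426e-05 - j0.01192 A = 0.01192∠-90.4° A.
Step 7 — Complex power: S = V·I* = 0.06281 + j0.0636 VA.
Step 8 — Real power: P = Re(S) = 0.06281 W.
Step 9 — Reactive power: Q = Im(S) = 0.0636 VAR.
Step 10 — Apparent power: |S| = 0.08939 VA.
Step 11 — Power factor: PF = P/|S| = 0.7027 (lagging).

(a) P = 0.06281 W  (b) Q = 0.0636 VAR  (c) S = 0.08939 VA  (d) PF = 0.7027 (lagging)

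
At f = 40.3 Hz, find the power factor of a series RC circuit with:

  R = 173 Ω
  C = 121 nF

Step 1 — Angular frequency: ω = 2π·f = 2π·40.3 = 253.2 rad/s.
Step 2 — Component impedances:
  R: Z = R = 173 Ω
  C: Z = 1/(jωC) = -j/(ω·C) = 0 - j3.264e+04 Ω
Step 3 — Series combination: Z_total = R + C = 173 - j3.264e+04 Ω = 3.264e+04∠-89.7° Ω.
Step 4 — Power factor: PF = cos(φ) = Re(Z)/|Z| = 173/3.264e+04 = 0.0053.
Step 5 — Type: Im(Z) = -3.264e+04 ⇒ leading (phase φ = -89.7°).

PF = 0.0053 (leading, φ = -89.7°)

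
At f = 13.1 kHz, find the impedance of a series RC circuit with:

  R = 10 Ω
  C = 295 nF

Step 1 — Angular frequency: ω = 2π·f = 2π·1.31e+04 = 8.231e+04 rad/s.
Step 2 — Component impedances:
  R: Z = R = 10 Ω
  C: Z = 1/(jωC) = -j/(ω·C) = 0 - j41.18 Ω
Step 3 — Series combination: Z_total = R + C = 10 - j41.18 Ω = 42.38∠-76.4° Ω.

Z = 10 - j41.18 Ω = 42.38∠-76.4° Ω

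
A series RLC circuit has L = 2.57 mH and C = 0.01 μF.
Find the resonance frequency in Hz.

Step 1 — Resonance condition Im(Z)=0 gives ω₀ = 1/√(LC).
Step 2 — ω₀ = 1/√(0.00257·1e-08) = 1.973e+05 rad/s.
Step 3 — f₀ = ω₀/(2π) = 3.139e+04 Hz.

f₀ = 3.139e+04 Hz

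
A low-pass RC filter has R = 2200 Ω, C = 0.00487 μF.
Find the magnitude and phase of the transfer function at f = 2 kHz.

Step 1 — Angular frequency: ω = 2π·2000 = 1.257e+04 rad/s.
Step 2 — Transfer function: H(jω) = 1/(1 + jωRC).
Step 3 — Denominator: 1 + jωRC = 1 + j·1.257e+04·2200·4.87e-09 = 1 + j0.1346.
Step 4 — H = 0.9822 - j0.1322.
Step 5 — Magnitude: |H| = 0.9911 (-0.1 dB); phase: φ = -7.7°.

|H| = 0.9911 (-0.1 dB), φ = -7.7°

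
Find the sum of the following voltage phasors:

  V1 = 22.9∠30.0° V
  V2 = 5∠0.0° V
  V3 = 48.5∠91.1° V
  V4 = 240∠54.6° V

Step 1 — Convert each phasor to rectangular form:
  V1 = 22.9·(cos(30.0°) + j·sin(30.0°)) = 19.83 + j11.45 V
  V2 = 5·(cos(0.0°) + j·sin(0.0°)) = 5 V
  V3 = 48.5·(cos(91.1°) + j·sin(91.1°)) = -0.9311 + j48.49 V
  V4 = 240·(cos(54.6°) + j·sin(54.6°)) = 139 + j195.6 V
Step 2 — Sum components: V_total = 162.9 + j255.6 V.
Step 3 — Convert to polar: |V_total| = 303.1 V, ∠V_total = 57.5°.

V_total = 303.1∠57.5° V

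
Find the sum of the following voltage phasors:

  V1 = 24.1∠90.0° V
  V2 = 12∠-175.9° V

Step 1 — Convert each phasor to rectangular form:
  V1 = 24.1·(cos(90.0°) + j·sin(90.0°)) = 0 + j24.1 V
  V2 = 12·(cos(-175.9°) + j·sin(-175.9°)) = -11.97 - j0.858 V
Step 2 — Sum components: V_total = -11.97 + j23.24 V.
Step 3 — Convert to polar: |V_total| = 26.14 V, ∠V_total = 117.2°.

V_total = 26.14∠117.2° V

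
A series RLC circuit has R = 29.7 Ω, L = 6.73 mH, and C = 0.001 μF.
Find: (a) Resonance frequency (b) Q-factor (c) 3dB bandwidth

Step 1 — Resonance condition Im(Z)=0 gives ω₀ = 1/√(LC).
Step 2 — ω₀ = 1/√(0.00673·1e-09) = 3.855e+05 rad/s.
Step 3 — f₀ = ω₀/(2π) = 6.135e+04 Hz.
Step 4 — Series Q: Q = ω₀L/R = 3.855e+05·0.00673/29.7 = 87.35.
Step 5 — 3dB bandwidth: Δω = ω₀/Q = 4413 rad/s; BW = Δω/(2π) = 702.4 Hz.

(a) f₀ = 6.135e+04 Hz  (b) Q = 87.35  (c) BW = 702.4 Hz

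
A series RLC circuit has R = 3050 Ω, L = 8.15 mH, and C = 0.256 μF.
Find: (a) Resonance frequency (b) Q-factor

Step 1 — Resonance condition Im(Z)=0 gives ω₀ = 1/√(LC).
Step 2 — ω₀ = 1/√(0.00815·2.56e-07) = 2.189e+04 rad/s.
Step 3 — f₀ = ω₀/(2π) = 3484 Hz.
Step 4 — Series Q: Q = ω₀L/R = 2.189e+04·0.00815/3050 = 0.0585.

(a) f₀ = 3484 Hz  (b) Q = 0.0585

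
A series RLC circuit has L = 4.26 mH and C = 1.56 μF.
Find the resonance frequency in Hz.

Step 1 — Resonance condition Im(Z)=0 gives ω₀ = 1/√(LC).
Step 2 — ω₀ = 1/√(0.00426·1.56e-06) = 1.227e+04 rad/s.
Step 3 — f₀ = ω₀/(2π) = 1952 Hz.

f₀ = 1952 Hz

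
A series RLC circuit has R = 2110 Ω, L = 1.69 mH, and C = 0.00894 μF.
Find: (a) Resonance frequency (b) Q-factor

Step 1 — Resonance condition Im(Z)=0 gives ω₀ = 1/√(LC).
Step 2 — ω₀ = 1/√(0.00169·8.94e-09) = 2.573e+05 rad/s.
Step 3 — f₀ = ω₀/(2π) = 4.095e+04 Hz.
Step 4 — Series Q: Q = ω₀L/R = 2.573e+05·0.00169/2110 = 0.2061.

(a) f₀ = 4.095e+04 Hz  (b) Q = 0.2061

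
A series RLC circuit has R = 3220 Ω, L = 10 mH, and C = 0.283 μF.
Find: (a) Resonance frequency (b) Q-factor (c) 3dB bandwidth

Step 1 — Resonance condition Im(Z)=0 gives ω₀ = 1/√(LC).
Step 2 — ω₀ = 1/√(0.01·2.83e-07) = 1.88e+04 rad/s.
Step 3 — f₀ = ω₀/(2π) = 2992 Hz.
Step 4 — Series Q: Q = ω₀L/R = 1.88e+04·0.01/3220 = 0.05838.
Step 5 — 3dB bandwidth: Δω = ω₀/Q = 3.22e+05 rad/s; BW = Δω/(2π) = 5.125e+04 Hz.

(a) f₀ = 2992 Hz  (b) Q = 0.05838  (c) BW = 5.125e+04 Hz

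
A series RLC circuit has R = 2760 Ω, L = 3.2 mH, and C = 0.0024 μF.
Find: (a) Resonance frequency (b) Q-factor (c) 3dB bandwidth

Step 1 — Resonance condition Im(Z)=0 gives ω₀ = 1/√(LC).
Step 2 — ω₀ = 1/√(0.0032·2.4e-09) = 3.608e+05 rad/s.
Step 3 — f₀ = ω₀/(2π) = 5.743e+04 Hz.
Step 4 — Series Q: Q = ω₀L/R = 3.608e+05·0.0032/2760 = 0.4184.
Step 5 — 3dB bandwidth: Δω = ω₀/Q = 8.625e+05 rad/s; BW = Δω/(2π) = 1.373e+05 Hz.

(a) f₀ = 5.743e+04 Hz  (b) Q = 0.4184  (c) BW = 1.373e+05 Hz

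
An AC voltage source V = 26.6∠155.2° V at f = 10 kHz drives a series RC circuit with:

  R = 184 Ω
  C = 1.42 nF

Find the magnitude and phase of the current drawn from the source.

Step 1 — Angular frequency: ω = 2π·f = 2π·1e+04 = 6.283e+04 rad/s.
Step 2 — Component impedances:
  R: Z = R = 184 Ω
  C: Z = 1/(jωC) = -j/(ω·C) = 0 - j1.121e+04 Ω
Step 3 — Series combination: Z_total = R + C = 184 - j1.121e+04 Ω = 1.121e+04∠-89.1° Ω.
Step 4 — Source phasor: V = 26.6∠155.2° V = -24.15 + j11.16 V.
Step 5 — Ohm's law: I = V / Z_total = (-24.15 + j11.16) / (184 - j1.121e+04) = -0.001031 - j0.002137 A.
Step 6 — Convert to polar: |I| = 0.002373 A, ∠I = -115.7°.

I = 0.002373∠-115.7° A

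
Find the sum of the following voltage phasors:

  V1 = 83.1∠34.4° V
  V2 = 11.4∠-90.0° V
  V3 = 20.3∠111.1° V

Step 1 — Convert each phasor to rectangular form:
  V1 = 83.1·(cos(34.4°) + j·sin(34.4°)) = 68.57 + j46.95 V
  V2 = 11.4·(cos(-90.0°) + j·sin(-90.0°)) = 0 - j11.4 V
  V3 = 20.3·(cos(111.1°) + j·sin(111.1°)) = -7.308 + j18.94 V
Step 2 — Sum components: V_total = 61.26 + j54.49 V.
Step 3 — Convert to polar: |V_total| = 81.99 V, ∠V_total = 41.7°.

V_total = 81.99∠41.7° V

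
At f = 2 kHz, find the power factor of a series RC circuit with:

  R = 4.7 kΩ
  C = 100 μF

Step 1 — Angular frequency: ω = 2π·f = 2π·2000 = 1.257e+04 rad/s.
Step 2 — Component impedances:
  R: Z = R = 4700 Ω
  C: Z = 1/(jωC) = -j/(ω·C) = 0 - j0.7958 Ω
Step 3 — Series combination: Z_total = R + C = 4700 - j0.7958 Ω = 4700∠-0.0° Ω.
Step 4 — Power factor: PF = cos(φ) = Re(Z)/|Z| = 4700/4700 = 1.
Step 5 — Type: Im(Z) = -0.7958 ⇒ leading (phase φ = -0.0°).

PF = 1 (leading, φ = -0.0°)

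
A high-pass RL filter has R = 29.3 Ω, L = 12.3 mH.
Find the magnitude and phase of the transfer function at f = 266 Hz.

Step 1 — Angular frequency: ω = 2π·266 = 1671 rad/s.
Step 2 — Transfer function: H(jω) = jωL/(R + jωL).
Step 3 — Numerator jωL = j·20.56; denominator R + jωL = 29.3 + j20.56.
Step 4 — H = 0.3299 + j0.4702.
Step 5 — Magnitude: |H| = 0.5743 (-4.8 dB); phase: φ = 54.9°.

|H| = 0.5743 (-4.8 dB), φ = 54.9°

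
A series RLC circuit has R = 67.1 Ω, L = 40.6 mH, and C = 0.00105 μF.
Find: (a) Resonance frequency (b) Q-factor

Step 1 — Resonance condition Im(Z)=0 gives ω₀ = 1/√(LC).
Step 2 — ω₀ = 1/√(0.0406·1.05e-09) = 1.532e+05 rad/s.
Step 3 — f₀ = ω₀/(2π) = 2.438e+04 Hz.
Step 4 — Series Q: Q = ω₀L/R = 1.532e+05·0.0406/67.1 = 92.67.

(a) f₀ = 2.438e+04 Hz  (b) Q = 92.67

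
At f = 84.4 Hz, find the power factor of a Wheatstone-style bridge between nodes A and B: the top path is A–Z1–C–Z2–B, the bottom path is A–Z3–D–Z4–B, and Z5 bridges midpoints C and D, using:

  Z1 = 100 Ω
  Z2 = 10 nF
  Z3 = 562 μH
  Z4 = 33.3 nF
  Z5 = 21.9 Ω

Step 1 — Angular frequency: ω = 2π·f = 2π·84.4 = 530.3 rad/s.
Step 2 — Component impedances:
  Z1: Z = R = 100 Ω
  Z2: Z = 1/(jωC) = -j/(ω·C) = 0 - j1.886e+05 Ω
  Z3: Z = jωL = j·530.3·0.000562 = 0 + j0.298 Ω
  Z4: Z = 1/(jωC) = -j/(ω·C) = 0 - j5.663e+04 Ω
  Z5: Z = R = 21.9 Ω
Step 3 — Bridge requires nodal analysis (the Z5 bridge couples midpoints C and D, so the two paths cannot be reduced to a simple series/parallel combination). Setting node B to ground and injecting 1 A at node A, the 3-node admittance system at A, C, D solves to V_A = Z_AB = 0.9589 - j4.355e+04 Ω = 4.355e+04∠-90.0° Ω.
Step 4 — Power factor: PF = cos(φ) = Re(Z)/|Z| = 0.9589/4.355e+04 = 2.202e-05.
Step 5 — Type: Im(Z) = -4.355e+04 ⇒ leading (phase φ = -90.0°).

PF = 2.202e-05 (leading, φ = -90.0°)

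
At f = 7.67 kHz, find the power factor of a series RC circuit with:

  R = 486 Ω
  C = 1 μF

Step 1 — Angular frequency: ω = 2π·f = 2π·7670 = 4.819e+04 rad/s.
Step 2 — Component impedances:
  R: Z = R = 486 Ω
  C: Z = 1/(jωC) = -j/(ω·C) = 0 - j20.75 Ω
Step 3 — Series combination: Z_total = R + C = 486 - j20.75 Ω = 486.4∠-2.4° Ω.
Step 4 — Power factor: PF = cos(φ) = Re(Z)/|Z| = 486/486.44 = 0.9991.
Step 5 — Type: Im(Z) = -20.75 ⇒ leading (phase φ = -2.4°).

PF = 0.9991 (leading, φ = -2.4°)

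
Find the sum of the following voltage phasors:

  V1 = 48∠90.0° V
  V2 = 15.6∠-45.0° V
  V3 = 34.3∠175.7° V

Step 1 — Convert each phasor to rectangular form:
  V1 = 48·(cos(90.0°) + j·sin(90.0°)) = 0 + j48 V
  V2 = 15.6·(cos(-45.0°) + j·sin(-45.0°)) = 11.03 - j11.03 V
  V3 = 34.3·(cos(175.7°) + j·sin(175.7°)) = -34.2 + j2.572 V
Step 2 — Sum components: V_total = -23.17 + j39.54 V.
Step 3 — Convert to polar: |V_total| = 45.83 V, ∠V_total = 120.4°.

V_total = 45.83∠120.4° V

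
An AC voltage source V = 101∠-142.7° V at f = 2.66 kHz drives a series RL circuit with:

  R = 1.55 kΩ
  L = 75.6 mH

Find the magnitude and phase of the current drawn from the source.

Step 1 — Angular frequency: ω = 2π·f = 2π·2660 = 1.671e+04 rad/s.
Step 2 — Component impedances:
  R: Z = R = 1550 Ω
  L: Z = jωL = j·1.671e+04·0.0756 = 0 + j1264 Ω
Step 3 — Series combination: Z_total = R + L = 1550 + j1264 Ω = 2000∠39.2° Ω.
Step 4 — Source phasor: V = 101∠-142.7° V = -80.34 - j61.2 V.
Step 5 — Ohm's law: I = V / Z_total = (-80.34 - j61.2) / (1550 + j1264) = -0.05048 + j0.001662 A.
Step 6 — Convert to polar: |I| = 0.05051 A, ∠I = 178.1°.

I = 0.05051∠178.1° A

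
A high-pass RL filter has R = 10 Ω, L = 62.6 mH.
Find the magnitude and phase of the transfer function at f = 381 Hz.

Step 1 — Angular frequency: ω = 2π·381 = 2394 rad/s.
Step 2 — Transfer function: H(jω) = jωL/(R + jωL).
Step 3 — Numerator jωL = j·149.9; denominator R + jωL = 10 + j149.9.
Step 4 — H = 0.9956 + j0.06643.
Step 5 — Magnitude: |H| = 0.9978 (-0.0 dB); phase: φ = 3.8°.

|H| = 0.9978 (-0.0 dB), φ = 3.8°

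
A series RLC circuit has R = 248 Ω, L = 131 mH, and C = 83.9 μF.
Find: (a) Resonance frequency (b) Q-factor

Step 1 — Resonance condition Im(Z)=0 gives ω₀ = 1/√(LC).
Step 2 — ω₀ = 1/√(0.131·8.39e-05) = 301.6 rad/s.
Step 3 — f₀ = ω₀/(2π) = 48.01 Hz.
Step 4 — Series Q: Q = ω₀L/R = 301.6·0.131/248 = 0.1593.

(a) f₀ = 48.01 Hz  (b) Q = 0.1593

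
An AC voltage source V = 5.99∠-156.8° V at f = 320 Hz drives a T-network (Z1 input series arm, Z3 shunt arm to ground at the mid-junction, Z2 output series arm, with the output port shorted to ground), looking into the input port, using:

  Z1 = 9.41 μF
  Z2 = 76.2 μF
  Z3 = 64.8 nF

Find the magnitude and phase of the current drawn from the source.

Step 1 — Angular frequency: ω = 2π·f = 2π·320 = 2011 rad/s.
Step 2 — Component impedances:
  Z1: Z = 1/(jωC) = -j/(ω·C) = 0 - j52.85 Ω
  Z2: Z = 1/(jωC) = -j/(ω·C) = 0 - j6.527 Ω
  Z3: Z = 1/(jωC) = -j/(ω·C) = 0 - j7675 Ω
Step 3 — With the output port shorted to ground, the output series arm Z2 runs from the junction to ground; the shunt arm Z3 also runs from the junction to ground. They appear in parallel: Z3 || Z2 = 0 - j6.521 Ω.
Step 4 — Series with input arm Z1: Z_in = Z1 + (Z3 || Z2) = 0 - j59.38 Ω = 59.38∠-90.0° Ω.
Step 5 — Source phasor: V = 5.99∠-156.8° V = -5.506 - j2.36 V.
Step 6 — Ohm's law: I = V / Z_total = (-5.506 - j2.36) / (0 - j59.38) = 0.03974 - j0.09272 A.
Step 7 — Convert to polar: |I| = 0.1009 A, ∠I = -66.8°.

I = 0.1009∠-66.8° A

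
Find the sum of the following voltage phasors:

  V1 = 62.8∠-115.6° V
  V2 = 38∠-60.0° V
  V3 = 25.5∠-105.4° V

Step 1 — Convert each phasor to rectangular form:
  V1 = 62.8·(cos(-115.6°) + j·sin(-115.6°)) = -27.13 - j56.64 V
  V2 = 38·(cos(-60.0°) + j·sin(-60.0°)) = 19 - j32.91 V
  V3 = 25.5·(cos(-105.4°) + j·sin(-105.4°)) = -6.772 - j24.58 V
Step 2 — Sum components: V_total = -14.91 - j114.1 V.
Step 3 — Convert to polar: |V_total| = 115.1 V, ∠V_total = -97.4°.

V_total = 115.1∠-97.4° V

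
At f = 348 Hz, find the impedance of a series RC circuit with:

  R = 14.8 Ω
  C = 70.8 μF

Step 1 — Angular frequency: ω = 2π·f = 2π·348 = 2187 rad/s.
Step 2 — Component impedances:
  R: Z = R = 14.8 Ω
  C: Z = 1/(jωC) = -j/(ω·C) = 0 - j6.46 Ω
Step 3 — Series combination: Z_total = R + C = 14.8 - j6.46 Ω = 16.15∠-23.6° Ω.

Z = 14.8 - j6.46 Ω = 16.15∠-23.6° Ω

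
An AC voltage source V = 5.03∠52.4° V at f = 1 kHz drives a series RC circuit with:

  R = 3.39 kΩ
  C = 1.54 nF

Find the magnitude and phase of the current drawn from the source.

Step 1 — Angular frequency: ω = 2π·f = 2π·1000 = 6283 rad/s.
Step 2 — Component impedances:
  R: Z = R = 3390 Ω
  C: Z = 1/(jωC) = -j/(ω·C) = 0 - j1.033e+05 Ω
Step 3 — Series combination: Z_total = R + C = 3390 - j1.033e+05 Ω = 1.034e+05∠-88.1° Ω.
Step 4 — Source phasor: V = 5.03∠52.4° V = 3.069 + j3.985 V.
Step 5 — Ohm's law: I = V / Z_total = (3.069 + j3.985) / (3390 - j1.033e+05) = -3.755e-05 + j3.093e-05 A.
Step 6 — Convert to polar: |I| = 4.864e-05 A, ∠I = 140.5°.

I = 4.864e-05∠140.5° A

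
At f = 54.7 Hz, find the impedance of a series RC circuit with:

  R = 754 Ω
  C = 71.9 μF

Step 1 — Angular frequency: ω = 2π·f = 2π·54.7 = 343.7 rad/s.
Step 2 — Component impedances:
  R: Z = R = 754 Ω
  C: Z = 1/(jωC) = -j/(ω·C) = 0 - j40.47 Ω
Step 3 — Series combination: Z_total = R + C = 754 - j40.47 Ω = 755.1∠-3.1° Ω.

Z = 754 - j40.47 Ω = 755.1∠-3.1° Ω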